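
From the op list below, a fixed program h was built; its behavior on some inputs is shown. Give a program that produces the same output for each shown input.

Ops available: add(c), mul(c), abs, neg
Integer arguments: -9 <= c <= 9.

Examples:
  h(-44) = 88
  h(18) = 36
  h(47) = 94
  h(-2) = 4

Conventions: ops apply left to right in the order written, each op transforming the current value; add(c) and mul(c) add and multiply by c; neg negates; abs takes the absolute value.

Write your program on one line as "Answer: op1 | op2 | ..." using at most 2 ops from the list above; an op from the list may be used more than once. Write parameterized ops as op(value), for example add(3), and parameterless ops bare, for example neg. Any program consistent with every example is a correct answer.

mul(-2) | abs

Check, running the answer program on each example:
  -44 -> 88 -> 88
  18 -> -36 -> 36
  47 -> -94 -> 94
  -2 -> 4 -> 4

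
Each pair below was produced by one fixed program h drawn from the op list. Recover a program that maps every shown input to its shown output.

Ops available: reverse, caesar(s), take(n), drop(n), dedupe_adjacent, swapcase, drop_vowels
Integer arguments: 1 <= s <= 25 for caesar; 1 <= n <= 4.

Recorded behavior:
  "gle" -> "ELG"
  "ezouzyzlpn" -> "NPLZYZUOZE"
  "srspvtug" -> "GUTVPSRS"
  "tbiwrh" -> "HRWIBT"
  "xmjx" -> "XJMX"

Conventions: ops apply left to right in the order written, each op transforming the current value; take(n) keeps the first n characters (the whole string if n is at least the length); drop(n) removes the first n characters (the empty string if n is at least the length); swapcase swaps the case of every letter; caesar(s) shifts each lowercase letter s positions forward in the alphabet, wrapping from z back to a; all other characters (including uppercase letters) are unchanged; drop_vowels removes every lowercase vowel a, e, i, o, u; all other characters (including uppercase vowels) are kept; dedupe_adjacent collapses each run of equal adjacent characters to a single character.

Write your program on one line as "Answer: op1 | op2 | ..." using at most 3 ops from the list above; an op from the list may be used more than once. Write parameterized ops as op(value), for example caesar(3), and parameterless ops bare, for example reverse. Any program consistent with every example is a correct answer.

swapcase | reverse

Check, running the answer program on each example:
  "gle" -> "GLE" -> "ELG"
  "ezouzyzlpn" -> "EZOUZYZLPN" -> "NPLZYZUOZE"
  "srspvtug" -> "SRSPVTUG" -> "GUTVPSRS"
  "tbiwrh" -> "TBIWRH" -> "HRWIBT"
  "xmjx" -> "XMJX" -> "XJMX"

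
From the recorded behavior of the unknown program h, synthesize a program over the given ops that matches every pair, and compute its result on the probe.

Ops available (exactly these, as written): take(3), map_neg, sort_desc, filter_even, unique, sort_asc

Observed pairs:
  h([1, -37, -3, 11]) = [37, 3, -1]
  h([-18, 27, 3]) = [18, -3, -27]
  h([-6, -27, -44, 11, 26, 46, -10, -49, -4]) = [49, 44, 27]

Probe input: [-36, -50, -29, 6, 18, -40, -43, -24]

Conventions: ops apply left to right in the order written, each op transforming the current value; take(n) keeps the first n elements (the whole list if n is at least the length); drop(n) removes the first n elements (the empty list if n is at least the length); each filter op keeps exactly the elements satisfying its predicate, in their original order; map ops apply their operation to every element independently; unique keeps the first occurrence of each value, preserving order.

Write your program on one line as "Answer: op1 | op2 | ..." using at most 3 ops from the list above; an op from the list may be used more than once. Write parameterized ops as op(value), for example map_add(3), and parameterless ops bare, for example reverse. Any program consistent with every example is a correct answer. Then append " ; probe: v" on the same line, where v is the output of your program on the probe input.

sort_asc | take(3) | map_neg ; probe: [50, 43, 40]

Check, running the answer program on each example:
  [1, -37, -3, 11] -> [-37, -3, 1, 11] -> [-37, -3, 1] -> [37, 3, -1]
  [-18, 27, 3] -> [-18, 3, 27] -> [-18, 3, 27] -> [18, -3, -27]
  [-6, -27, -44, 11, 26, 46, -10, -49, -4] -> [-49, -44, -27, -10, -6, -4, 11, 26, 46] -> [-49, -44, -27] -> [49, 44, 27]
  probe: [-36, -50, -29, 6, 18, -40, -43, -24] -> [-50, -43, -40, -36, -29, -24, 6, 18] -> [-50, -43, -40] -> [50, 43, 40]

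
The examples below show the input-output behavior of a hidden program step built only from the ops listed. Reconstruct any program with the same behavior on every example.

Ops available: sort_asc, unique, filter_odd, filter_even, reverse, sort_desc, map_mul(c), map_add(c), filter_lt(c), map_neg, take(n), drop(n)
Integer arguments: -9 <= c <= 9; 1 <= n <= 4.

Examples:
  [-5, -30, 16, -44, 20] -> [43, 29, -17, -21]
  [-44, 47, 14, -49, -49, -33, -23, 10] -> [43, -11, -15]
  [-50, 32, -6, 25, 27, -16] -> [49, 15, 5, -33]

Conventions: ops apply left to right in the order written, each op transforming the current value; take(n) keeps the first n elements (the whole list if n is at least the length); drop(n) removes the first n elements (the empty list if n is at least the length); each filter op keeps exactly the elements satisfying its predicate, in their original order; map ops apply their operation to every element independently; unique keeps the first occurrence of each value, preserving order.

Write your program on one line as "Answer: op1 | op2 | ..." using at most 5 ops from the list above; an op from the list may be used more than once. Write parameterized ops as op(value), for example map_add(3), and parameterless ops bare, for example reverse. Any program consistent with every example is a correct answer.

filter_even | sort_desc | map_neg | sort_desc | map_add(-1)

Check, running the answer program on each example:
  [-5, -30, 16, -44, 20] -> [-30, 16, -44, 20] -> [20, 16, -30, -44] -> [-20, -16, 30, 44] -> [44, 30, -16, -20] -> [43, 29, -17, -21]
  [-44, 47, 14, -49, -49, -33, -23, 10] -> [-44, 14, 10] -> [14, 10, -44] -> [-14, -10, 44] -> [44, -10, -14] -> [43, -11, -15]
  [-50, 32, -6, 25, 27, -16] -> [-50, 32, -6, -16] -> [32, -6, -16, -50] -> [-32, 6, 16, 50] -> [50, 16, 6, -32] -> [49, 15, 5, -33]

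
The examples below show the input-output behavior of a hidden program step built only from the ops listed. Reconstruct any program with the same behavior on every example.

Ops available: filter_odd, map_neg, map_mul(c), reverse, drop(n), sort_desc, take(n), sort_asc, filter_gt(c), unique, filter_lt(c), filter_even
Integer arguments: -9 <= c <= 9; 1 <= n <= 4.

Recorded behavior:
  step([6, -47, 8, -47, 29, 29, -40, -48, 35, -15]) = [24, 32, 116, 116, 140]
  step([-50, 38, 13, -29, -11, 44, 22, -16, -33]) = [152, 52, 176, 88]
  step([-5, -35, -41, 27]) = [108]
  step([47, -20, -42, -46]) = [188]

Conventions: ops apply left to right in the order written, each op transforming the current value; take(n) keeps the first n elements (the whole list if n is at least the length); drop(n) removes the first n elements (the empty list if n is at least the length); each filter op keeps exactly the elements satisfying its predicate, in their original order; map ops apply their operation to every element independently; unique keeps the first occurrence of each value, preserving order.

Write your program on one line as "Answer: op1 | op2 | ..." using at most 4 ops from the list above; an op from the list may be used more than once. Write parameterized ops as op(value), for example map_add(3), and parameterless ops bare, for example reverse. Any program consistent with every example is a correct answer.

filter_gt(-2) | map_mul(-2) | map_mul(-2)

Check, running the answer program on each example:
  [6, -47, 8, -47, 29, 29, -40, -48, 35, -15] -> [6, 8, 29, 29, 35] -> [-12, -16, -58, -58, -70] -> [24, 32, 116, 116, 140]
  [-50, 38, 13, -29, -11, 44, 22, -16, -33] -> [38, 13, 44, 22] -> [-76, -26, -88, -44] -> [152, 52, 176, 88]
  [-5, -35, -41, 27] -> [27] -> [-54] -> [108]
  [47, -20, -42, -46] -> [47] -> [-94] -> [188]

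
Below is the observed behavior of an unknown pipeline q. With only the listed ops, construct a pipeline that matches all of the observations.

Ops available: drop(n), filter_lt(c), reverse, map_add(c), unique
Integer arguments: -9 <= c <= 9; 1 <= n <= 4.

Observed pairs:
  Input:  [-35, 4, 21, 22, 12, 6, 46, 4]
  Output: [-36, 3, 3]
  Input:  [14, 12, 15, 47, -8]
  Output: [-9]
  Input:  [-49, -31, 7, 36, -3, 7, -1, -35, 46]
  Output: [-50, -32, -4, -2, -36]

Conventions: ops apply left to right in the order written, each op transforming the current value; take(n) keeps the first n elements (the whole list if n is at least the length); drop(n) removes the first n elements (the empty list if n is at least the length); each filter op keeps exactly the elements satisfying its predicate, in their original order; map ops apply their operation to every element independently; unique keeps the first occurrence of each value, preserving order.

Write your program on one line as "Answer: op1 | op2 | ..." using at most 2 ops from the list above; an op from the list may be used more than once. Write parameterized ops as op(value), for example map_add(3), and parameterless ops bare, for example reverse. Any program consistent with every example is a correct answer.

map_add(-1) | filter_lt(4)

Check, running the answer program on each example:
  [-35, 4, 21, 22, 12, 6, 46, 4] -> [-36, 3, 20, 21, 11, 5, 45, 3] -> [-36, 3, 3]
  [14, 12, 15, 47, -8] -> [13, 11, 14, 46, -9] -> [-9]
  [-49, -31, 7, 36, -3, 7, -1, -35, 46] -> [-50, -32, 6, 35, -4, 6, -2, -36, 45] -> [-50, -32, -4, -2, -36]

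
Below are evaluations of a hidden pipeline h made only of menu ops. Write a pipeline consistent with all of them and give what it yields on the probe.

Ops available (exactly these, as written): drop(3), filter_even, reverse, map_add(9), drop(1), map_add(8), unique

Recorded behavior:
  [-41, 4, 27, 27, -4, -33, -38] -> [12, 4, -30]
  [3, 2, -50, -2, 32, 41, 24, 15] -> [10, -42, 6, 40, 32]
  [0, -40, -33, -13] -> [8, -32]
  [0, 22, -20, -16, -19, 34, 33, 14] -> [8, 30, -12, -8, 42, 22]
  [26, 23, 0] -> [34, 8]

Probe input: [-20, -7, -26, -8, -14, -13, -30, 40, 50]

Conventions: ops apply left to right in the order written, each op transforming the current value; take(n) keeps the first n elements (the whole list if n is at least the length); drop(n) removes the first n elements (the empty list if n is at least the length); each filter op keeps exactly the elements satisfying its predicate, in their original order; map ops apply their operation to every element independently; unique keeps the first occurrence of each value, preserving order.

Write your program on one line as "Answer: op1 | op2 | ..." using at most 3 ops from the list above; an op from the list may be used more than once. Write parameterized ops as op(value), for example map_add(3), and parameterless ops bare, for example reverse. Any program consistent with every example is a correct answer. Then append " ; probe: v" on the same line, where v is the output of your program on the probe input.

unique | filter_even | map_add(8) ; probe: [-12, -18, 0, -6, -22, 48, 58]

Check, running the answer program on each example:
  [-41, 4, 27, 27, -4, -33, -38] -> [-41, 4, 27, -4, -33, -38] -> [4, -4, -38] -> [12, 4, -30]
  [3, 2, -50, -2, 32, 41, 24, 15] -> [3, 2, -50, -2, 32, 41, 24, 15] -> [2, -50, -2, 32, 24] -> [10, -42, 6, 40, 32]
  [0, -40, -33, -13] -> [0, -40, -33, -13] -> [0, -40] -> [8, -32]
  [0, 22, -20, -16, -19, 34, 33, 14] -> [0, 22, -20, -16, -19, 34, 33, 14] -> [0, 22, -20, -16, 34, 14] -> [8, 30, -12, -8, 42, 22]
  [26, 23, 0] -> [26, 23, 0] -> [26, 0] -> [34, 8]
  probe: [-20, -7, -26, -8, -14, -13, -30, 40, 50] -> [-20, -7, -26, -8, -14, -13, -30, 40, 50] -> [-20, -26, -8, -14, -30, 40, 50] -> [-12, -18, 0, -6, -22, 48, 58]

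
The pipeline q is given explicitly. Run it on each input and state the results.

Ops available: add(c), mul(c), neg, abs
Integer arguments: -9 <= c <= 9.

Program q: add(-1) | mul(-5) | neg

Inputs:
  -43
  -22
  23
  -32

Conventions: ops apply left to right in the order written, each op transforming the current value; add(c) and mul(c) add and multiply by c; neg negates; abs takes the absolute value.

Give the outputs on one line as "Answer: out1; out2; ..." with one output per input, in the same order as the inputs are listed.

Execution, op by op:
  -43 -> -44 -> 220 -> -220
  -22 -> -23 -> 115 -> -115
  23 -> 22 -> -110 -> 110
  -32 -> -33 -> 165 -> -165

-220; -115; 110; -165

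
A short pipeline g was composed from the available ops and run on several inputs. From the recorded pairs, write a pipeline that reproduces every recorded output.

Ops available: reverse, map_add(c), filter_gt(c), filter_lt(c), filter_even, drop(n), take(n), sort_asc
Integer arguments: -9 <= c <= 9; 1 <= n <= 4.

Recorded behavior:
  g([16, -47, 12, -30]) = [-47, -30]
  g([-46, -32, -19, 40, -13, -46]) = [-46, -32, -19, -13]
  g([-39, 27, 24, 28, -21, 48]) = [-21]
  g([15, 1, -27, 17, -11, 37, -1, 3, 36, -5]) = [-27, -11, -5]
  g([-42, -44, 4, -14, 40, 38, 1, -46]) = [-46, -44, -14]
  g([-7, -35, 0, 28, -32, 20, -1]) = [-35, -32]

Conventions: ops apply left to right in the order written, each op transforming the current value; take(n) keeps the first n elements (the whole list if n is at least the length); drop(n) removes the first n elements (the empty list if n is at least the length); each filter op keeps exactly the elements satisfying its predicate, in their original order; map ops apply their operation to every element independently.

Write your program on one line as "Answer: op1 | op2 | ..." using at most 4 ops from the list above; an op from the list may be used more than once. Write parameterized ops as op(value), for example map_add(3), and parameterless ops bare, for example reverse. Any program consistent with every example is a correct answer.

drop(1) | sort_asc | filter_lt(5) | filter_lt(-4)

Check, running the answer program on each example:
  [16, -47, 12, -30] -> [-47, 12, -30] -> [-47, -30, 12] -> [-47, -30] -> [-47, -30]
  [-46, -32, -19, 40, -13, -46] -> [-32, -19, 40, -13, -46] -> [-46, -32, -19, -13, 40] -> [-46, -32, -19, -13] -> [-46, -32, -19, -13]
  [-39, 27, 24, 28, -21, 48] -> [27, 24, 28, -21, 48] -> [-21, 24, 27, 28, 48] -> [-21] -> [-21]
  [15, 1, -27, 17, -11, 37, -1, 3, 36, -5] -> [1, -27, 17, -11, 37, -1, 3, 36, -5] -> [-27, -11, -5, -1, 1, 3, 17, 36, 37] -> [-27, -11, -5, -1, 1, 3] -> [-27, -11, -5]
  [-42, -44, 4, -14, 40, 38, 1, -46] -> [-44, 4, -14, 40, 38, 1, -46] -> [-46, -44, -14, 1, 4, 38, 40] -> [-46, -44, -14, 1, 4] -> [-46, -44, -14]
  [-7, -35, 0, 28, -32, 20, -1] -> [-35, 0, 28, -32, 20, -1] -> [-35, -32, -1, 0, 20, 28] -> [-35, -32, -1, 0] -> [-35, -32]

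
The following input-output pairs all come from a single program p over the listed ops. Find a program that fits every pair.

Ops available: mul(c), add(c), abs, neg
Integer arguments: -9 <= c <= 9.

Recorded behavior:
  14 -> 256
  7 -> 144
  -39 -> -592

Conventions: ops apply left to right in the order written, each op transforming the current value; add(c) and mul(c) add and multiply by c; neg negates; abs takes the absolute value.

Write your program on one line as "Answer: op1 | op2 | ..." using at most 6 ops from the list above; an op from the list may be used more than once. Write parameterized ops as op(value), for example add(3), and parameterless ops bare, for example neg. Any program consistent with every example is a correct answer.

add(-6) | add(8) | neg | mul(-8) | mul(-2) | neg

Check, running the answer program on each example:
  14 -> 8 -> 16 -> -16 -> 128 -> -256 -> 256
  7 -> 1 -> 9 -> -9 -> 72 -> -144 -> 144
  -39 -> -45 -> -37 -> 37 -> -296 -> 592 -> -592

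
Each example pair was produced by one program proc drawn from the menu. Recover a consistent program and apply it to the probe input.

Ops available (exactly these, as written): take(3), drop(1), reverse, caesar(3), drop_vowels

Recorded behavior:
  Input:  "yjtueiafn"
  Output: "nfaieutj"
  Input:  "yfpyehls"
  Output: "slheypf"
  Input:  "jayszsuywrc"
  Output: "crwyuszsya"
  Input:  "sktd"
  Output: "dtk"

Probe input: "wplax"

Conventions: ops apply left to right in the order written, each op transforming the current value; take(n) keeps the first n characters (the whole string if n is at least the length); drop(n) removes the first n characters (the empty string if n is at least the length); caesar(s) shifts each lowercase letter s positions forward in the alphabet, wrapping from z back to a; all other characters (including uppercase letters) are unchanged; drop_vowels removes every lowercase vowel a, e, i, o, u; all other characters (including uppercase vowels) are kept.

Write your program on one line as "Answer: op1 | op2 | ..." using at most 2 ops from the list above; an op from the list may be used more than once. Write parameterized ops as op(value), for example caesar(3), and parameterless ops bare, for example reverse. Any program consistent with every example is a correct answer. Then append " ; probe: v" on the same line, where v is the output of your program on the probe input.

drop(1) | reverse ; probe: "xalp"

Check, running the answer program on each example:
  "yjtueiafn" -> "jtueiafn" -> "nfaieutj"
  "yfpyehls" -> "fpyehls" -> "slheypf"
  "jayszsuywrc" -> "ayszsuywrc" -> "crwyuszsya"
  "sktd" -> "ktd" -> "dtk"
  probe: "wplax" -> "plax" -> "xalp"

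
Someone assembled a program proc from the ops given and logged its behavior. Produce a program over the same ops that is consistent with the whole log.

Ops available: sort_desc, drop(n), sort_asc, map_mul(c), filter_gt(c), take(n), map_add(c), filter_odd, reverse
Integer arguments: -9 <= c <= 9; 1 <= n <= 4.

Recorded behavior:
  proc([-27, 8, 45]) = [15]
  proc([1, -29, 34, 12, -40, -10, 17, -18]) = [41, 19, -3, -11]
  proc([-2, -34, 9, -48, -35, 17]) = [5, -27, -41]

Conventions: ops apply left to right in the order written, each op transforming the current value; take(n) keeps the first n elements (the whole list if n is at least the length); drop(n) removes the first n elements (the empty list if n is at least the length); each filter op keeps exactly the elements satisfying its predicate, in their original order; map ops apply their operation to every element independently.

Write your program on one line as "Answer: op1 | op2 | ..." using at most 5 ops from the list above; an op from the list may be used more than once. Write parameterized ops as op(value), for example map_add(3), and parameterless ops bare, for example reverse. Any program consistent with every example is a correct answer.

sort_asc | map_add(7) | sort_desc | filter_odd | take(4)

Check, running the answer program on each example:
  [-27, 8, 45] -> [-27, 8, 45] -> [-20, 15, 52] -> [52, 15, -20] -> [15] -> [15]
  [1, -29, 34, 12, -40, -10, 17, -18] -> [-40, -29, -18, -10, 1, 12, 17, 34] -> [-33, -22, -11, -3, 8, 19, 24, 41] -> [41, 24, 19, 8, -3, -11, -22, -33] -> [41, 19, -3, -11, -33] -> [41, 19, -3, -11]
  [-2, -34, 9, -48, -35, 17] -> [-48, -35, -34, -2, 9, 17] -> [-41, -28, -27, 5, 16, 24] -> [24, 16, 5, -27, -28, -41] -> [5, -27, -41] -> [5, -27, -41]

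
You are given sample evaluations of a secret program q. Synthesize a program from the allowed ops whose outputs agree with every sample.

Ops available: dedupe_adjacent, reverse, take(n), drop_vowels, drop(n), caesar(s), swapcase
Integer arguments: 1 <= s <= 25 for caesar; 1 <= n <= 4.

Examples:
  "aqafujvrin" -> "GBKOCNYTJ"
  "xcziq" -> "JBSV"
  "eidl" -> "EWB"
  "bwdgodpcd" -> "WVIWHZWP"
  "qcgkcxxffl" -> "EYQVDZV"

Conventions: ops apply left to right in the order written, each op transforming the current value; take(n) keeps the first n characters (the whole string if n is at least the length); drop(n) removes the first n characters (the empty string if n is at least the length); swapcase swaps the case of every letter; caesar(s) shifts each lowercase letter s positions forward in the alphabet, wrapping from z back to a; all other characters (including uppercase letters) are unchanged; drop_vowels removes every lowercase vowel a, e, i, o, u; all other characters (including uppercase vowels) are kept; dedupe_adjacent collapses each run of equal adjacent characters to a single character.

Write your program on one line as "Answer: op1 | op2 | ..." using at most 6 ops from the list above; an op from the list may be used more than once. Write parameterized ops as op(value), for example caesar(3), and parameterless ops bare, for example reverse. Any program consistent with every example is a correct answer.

caesar(11) | caesar(8) | drop(1) | swapcase | dedupe_adjacent | reverse

Check, running the answer program on each example:
  "aqafujvrin" -> "lblqfugcty" -> "tjtyncokbg" -> "jtyncokbg" -> "JTYNCOKBG" -> "JTYNCOKBG" -> "GBKOCNYTJ"
  "xcziq" -> "inktb" -> "qvsbj" -> "vsbj" -> "VSBJ" -> "VSBJ" -> "JBSV"
  "eidl" -> "ptow" -> "xbwe" -> "bwe" -> "BWE" -> "BWE" -> "EWB"
  "bwdgodpcd" -> "mhorzoano" -> "upwzhwivw" -> "pwzhwivw" -> "PWZHWIVW" -> "PWZHWIVW" -> "WVIWHZWP"
  "qcgkcxxffl" -> "bnrvniiqqw" -> "jvzdvqqyye" -> "vzdvqqyye" -> "VZDVQQYYE" -> "VZDVQYE" -> "EYQVDZV"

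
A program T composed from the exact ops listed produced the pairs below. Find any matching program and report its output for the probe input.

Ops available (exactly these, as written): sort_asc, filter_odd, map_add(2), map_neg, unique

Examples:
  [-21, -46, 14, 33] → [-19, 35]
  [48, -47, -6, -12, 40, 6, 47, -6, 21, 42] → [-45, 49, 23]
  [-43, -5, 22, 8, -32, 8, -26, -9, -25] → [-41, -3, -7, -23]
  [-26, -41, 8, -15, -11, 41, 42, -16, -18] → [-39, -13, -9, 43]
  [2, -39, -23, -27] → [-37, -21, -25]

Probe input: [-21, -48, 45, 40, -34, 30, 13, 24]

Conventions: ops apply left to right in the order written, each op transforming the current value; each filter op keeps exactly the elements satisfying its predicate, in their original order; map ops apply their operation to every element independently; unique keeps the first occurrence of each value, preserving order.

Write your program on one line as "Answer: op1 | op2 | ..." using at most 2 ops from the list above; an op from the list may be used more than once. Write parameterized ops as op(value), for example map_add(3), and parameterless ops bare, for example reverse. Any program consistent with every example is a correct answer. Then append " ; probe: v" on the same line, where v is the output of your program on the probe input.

map_add(2) | filter_odd ; probe: [-19, 47, 15]

Check, running the answer program on each example:
  [-21, -46, 14, 33] -> [-19, -44, 16, 35] -> [-19, 35]
  [48, -47, -6, -12, 40, 6, 47, -6, 21, 42] -> [50, -45, -4, -10, 42, 8, 49, -4, 23, 44] -> [-45, 49, 23]
  [-43, -5, 22, 8, -32, 8, -26, -9, -25] -> [-41, -3, 24, 10, -30, 10, -24, -7, -23] -> [-41, -3, -7, -23]
  [-26, -41, 8, -15, -11, 41, 42, -16, -18] -> [-24, -39, 10, -13, -9, 43, 44, -14, -16] -> [-39, -13, -9, 43]
  [2, -39, -23, -27] -> [4, -37, -21, -25] -> [-37, -21, -25]
  probe: [-21, -48, 45, 40, -34, 30, 13, 24] -> [-19, -46, 47, 42, -32, 32, 15, 26] -> [-19, 47, 15]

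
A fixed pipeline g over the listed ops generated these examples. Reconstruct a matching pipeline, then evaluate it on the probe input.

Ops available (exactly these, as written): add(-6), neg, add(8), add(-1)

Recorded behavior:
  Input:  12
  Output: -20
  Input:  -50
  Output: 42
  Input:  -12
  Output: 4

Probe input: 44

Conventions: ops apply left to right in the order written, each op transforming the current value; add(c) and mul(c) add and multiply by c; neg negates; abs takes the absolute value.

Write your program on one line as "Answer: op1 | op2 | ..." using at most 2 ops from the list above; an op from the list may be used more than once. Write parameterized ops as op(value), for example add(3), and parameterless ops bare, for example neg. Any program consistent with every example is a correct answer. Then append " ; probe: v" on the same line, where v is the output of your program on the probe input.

add(8) | neg ; probe: -52

Check, running the answer program on each example:
  12 -> 20 -> -20
  -50 -> -42 -> 42
  -12 -> -4 -> 4
  probe: 44 -> 52 -> -52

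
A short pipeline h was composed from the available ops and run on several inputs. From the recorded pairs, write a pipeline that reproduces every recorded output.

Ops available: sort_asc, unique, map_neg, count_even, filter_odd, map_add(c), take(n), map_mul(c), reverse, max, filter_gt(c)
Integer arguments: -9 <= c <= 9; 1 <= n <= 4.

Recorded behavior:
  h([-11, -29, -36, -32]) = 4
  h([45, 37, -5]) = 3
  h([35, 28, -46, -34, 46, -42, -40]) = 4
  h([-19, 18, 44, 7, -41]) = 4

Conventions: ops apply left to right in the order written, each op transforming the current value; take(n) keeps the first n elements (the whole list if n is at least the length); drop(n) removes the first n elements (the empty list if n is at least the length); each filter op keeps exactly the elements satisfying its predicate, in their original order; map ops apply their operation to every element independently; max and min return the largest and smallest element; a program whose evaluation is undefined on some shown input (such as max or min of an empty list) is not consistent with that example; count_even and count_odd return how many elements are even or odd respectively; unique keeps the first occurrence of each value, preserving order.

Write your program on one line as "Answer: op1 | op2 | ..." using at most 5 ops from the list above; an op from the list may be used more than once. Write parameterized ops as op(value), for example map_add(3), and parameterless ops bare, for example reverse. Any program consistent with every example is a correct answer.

map_mul(-2) | take(4) | sort_asc | count_even

Check, running the answer program on each example:
  [-11, -29, -36, -32] -> [22, 58, 72, 64] -> [22, 58, 72, 64] -> [22, 58, 64, 72] -> 4
  [45, 37, -5] -> [-90, -74, 10] -> [-90, -74, 10] -> [-90, -74, 10] -> 3
  [35, 28, -46, -34, 46, -42, -40] -> [-70, -56, 92, 68, -92, 84, 80] -> [-70, -56, 92, 68] -> [-70, -56, 68, 92] -> 4
  [-19, 18, 44, 7, -41] -> [38, -36, -88, -14, 82] -> [38, -36, -88, -14] -> [-88, -36, -14, 38] -> 4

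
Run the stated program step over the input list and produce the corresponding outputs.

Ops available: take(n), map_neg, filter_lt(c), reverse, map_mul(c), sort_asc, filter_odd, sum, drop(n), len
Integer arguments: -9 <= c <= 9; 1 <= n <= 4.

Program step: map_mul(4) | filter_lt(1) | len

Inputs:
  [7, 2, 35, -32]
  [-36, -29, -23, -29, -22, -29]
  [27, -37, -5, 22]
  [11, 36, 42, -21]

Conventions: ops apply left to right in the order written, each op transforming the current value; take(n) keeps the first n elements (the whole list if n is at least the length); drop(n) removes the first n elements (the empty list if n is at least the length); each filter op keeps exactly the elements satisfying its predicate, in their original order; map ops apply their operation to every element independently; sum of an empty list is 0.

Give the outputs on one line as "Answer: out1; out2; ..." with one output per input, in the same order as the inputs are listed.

1; 6; 2; 1

Execution, op by op:
  [7, 2, 35, -32] -> [28, 8, 140, -128] -> [-128] -> 1
  [-36, -29, -23, -29, -22, -29] -> [-144, -116, -92, -116, -88, -116] -> [-144, -116, -92, -116, -88, -116] -> 6
  [27, -37, -5, 22] -> [108, -148, -20, 88] -> [-148, -20] -> 2
  [11, 36, 42, -21] -> [44, 144, 168, -84] -> [-84] -> 1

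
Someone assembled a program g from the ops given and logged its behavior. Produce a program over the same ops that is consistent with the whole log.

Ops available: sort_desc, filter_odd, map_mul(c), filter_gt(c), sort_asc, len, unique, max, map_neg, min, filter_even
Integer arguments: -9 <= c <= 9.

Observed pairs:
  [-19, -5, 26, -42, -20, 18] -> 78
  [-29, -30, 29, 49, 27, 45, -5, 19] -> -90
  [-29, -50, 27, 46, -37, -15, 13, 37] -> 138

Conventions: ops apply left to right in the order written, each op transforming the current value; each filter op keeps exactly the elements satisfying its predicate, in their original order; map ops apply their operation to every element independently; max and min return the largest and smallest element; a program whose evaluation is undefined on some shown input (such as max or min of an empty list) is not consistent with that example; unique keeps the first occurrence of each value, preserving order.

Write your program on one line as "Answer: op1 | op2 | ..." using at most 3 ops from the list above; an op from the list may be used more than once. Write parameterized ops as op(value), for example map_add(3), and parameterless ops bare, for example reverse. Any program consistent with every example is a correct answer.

filter_even | map_mul(3) | max

Check, running the answer program on each example:
  [-19, -5, 26, -42, -20, 18] -> [26, -42, -20, 18] -> [78, -126, -60, 54] -> 78
  [-29, -30, 29, 49, 27, 45, -5, 19] -> [-30] -> [-90] -> -90
  [-29, -50, 27, 46, -37, -15, 13, 37] -> [-50, 46] -> [-150, 138] -> 138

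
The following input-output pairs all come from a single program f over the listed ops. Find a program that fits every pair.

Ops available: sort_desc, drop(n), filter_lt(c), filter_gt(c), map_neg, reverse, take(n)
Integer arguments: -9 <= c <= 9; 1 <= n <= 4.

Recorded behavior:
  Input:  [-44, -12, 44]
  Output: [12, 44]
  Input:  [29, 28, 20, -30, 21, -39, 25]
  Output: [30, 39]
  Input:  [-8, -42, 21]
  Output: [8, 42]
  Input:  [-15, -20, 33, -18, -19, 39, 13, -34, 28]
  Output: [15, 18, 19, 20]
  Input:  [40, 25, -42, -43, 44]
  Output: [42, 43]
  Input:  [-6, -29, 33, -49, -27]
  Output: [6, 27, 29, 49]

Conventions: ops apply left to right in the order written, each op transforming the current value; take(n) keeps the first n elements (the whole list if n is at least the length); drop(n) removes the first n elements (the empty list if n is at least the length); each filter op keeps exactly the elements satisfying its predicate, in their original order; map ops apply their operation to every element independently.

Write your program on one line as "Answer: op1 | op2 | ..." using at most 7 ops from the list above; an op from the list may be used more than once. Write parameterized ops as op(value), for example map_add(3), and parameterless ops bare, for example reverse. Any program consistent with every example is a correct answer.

filter_lt(-3) | map_neg | take(4) | reverse | sort_desc | reverse

Check, running the answer program on each example:
  [-44, -12, 44] -> [-44, -12] -> [44, 12] -> [44, 12] -> [12, 44] -> [44, 12] -> [12, 44]
  [29, 28, 20, -30, 21, -39, 25] -> [-30, -39] -> [30, 39] -> [30, 39] -> [39, 30] -> [39, 30] -> [30, 39]
  [-8, -42, 21] -> [-8, -42] -> [8, 42] -> [8, 42] -> [42, 8] -> [42, 8] -> [8, 42]
  [-15, -20, 33, -18, -19, 39, 13, -34, 28] -> [-15, -20, -18, -19, -34] -> [15, 20, 18, 19, 34] -> [15, 20, 18, 19] -> [19, 18, 20, 15] -> [20, 19, 18, 15] -> [15, 18, 19, 20]
  [40, 25, -42, -43, 44] -> [-42, -43] -> [42, 43] -> [42, 43] -> [43, 42] -> [43, 42] -> [42, 43]
  [-6, -29, 33, -49, -27] -> [-6, -29, -49, -27] -> [6, 29, 49, 27] -> [6, 29, 49, 27] -> [27, 49, 29, 6] -> [49, 29, 27, 6] -> [6, 27, 29, 49]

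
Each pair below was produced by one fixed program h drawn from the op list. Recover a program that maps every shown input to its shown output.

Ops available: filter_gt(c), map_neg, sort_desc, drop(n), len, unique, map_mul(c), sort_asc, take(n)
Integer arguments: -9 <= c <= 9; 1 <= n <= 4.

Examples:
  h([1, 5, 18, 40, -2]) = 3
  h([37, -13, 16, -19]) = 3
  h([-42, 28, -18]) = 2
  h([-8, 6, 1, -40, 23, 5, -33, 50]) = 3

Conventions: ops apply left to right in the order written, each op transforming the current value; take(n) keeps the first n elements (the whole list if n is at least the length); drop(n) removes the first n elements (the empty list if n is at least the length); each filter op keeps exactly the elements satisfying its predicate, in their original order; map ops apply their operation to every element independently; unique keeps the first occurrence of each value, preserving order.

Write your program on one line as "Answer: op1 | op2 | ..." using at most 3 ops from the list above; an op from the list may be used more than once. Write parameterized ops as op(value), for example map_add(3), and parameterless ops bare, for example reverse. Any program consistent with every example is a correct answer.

drop(1) | take(3) | len

Check, running the answer program on each example:
  [1, 5, 18, 40, -2] -> [5, 18, 40, -2] -> [5, 18, 40] -> 3
  [37, -13, 16, -19] -> [-13, 16, -19] -> [-13, 16, -19] -> 3
  [-42, 28, -18] -> [28, -18] -> [28, -18] -> 2
  [-8, 6, 1, -40, 23, 5, -33, 50] -> [6, 1, -40, 23, 5, -33, 50] -> [6, 1, -40] -> 3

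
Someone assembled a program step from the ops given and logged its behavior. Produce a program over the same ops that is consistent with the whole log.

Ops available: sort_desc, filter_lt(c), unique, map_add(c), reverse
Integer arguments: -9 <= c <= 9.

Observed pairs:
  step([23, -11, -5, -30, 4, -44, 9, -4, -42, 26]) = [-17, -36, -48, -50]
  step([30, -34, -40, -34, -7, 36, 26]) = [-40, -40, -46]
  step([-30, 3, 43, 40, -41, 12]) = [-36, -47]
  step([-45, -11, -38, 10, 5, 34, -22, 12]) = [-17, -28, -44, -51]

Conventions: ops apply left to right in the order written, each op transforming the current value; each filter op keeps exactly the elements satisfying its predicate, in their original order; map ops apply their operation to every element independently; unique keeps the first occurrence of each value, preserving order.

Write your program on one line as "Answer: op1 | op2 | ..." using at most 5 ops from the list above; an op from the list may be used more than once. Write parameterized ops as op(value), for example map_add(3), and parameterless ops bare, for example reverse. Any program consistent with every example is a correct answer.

reverse | filter_lt(-8) | sort_desc | map_add(-6)

Check, running the answer program on each example:
  [23, -11, -5, -30, 4, -44, 9, -4, -42, 26] -> [26, -42, -4, 9, -44, 4, -30, -5, -11, 23] -> [-42, -44, -30, -11] -> [-11, -30, -42, -44] -> [-17, -36, -48, -50]
  [30, -34, -40, -34, -7, 36, 26] -> [26, 36, -7, -34, -40, -34, 30] -> [-34, -40, -34] -> [-34, -34, -40] -> [-40, -40, -46]
  [-30, 3, 43, 40, -41, 12] -> [12, -41, 40, 43, 3, -30] -> [-41, -30] -> [-30, -41] -> [-36, -47]
  [-45, -11, -38, 10, 5, 34, -22, 12] -> [12, -22, 34, 5, 10, -38, -11, -45] -> [-22, -38, -11, -45] -> [-11, -22, -38, -45] -> [-17, -28, -44, -51]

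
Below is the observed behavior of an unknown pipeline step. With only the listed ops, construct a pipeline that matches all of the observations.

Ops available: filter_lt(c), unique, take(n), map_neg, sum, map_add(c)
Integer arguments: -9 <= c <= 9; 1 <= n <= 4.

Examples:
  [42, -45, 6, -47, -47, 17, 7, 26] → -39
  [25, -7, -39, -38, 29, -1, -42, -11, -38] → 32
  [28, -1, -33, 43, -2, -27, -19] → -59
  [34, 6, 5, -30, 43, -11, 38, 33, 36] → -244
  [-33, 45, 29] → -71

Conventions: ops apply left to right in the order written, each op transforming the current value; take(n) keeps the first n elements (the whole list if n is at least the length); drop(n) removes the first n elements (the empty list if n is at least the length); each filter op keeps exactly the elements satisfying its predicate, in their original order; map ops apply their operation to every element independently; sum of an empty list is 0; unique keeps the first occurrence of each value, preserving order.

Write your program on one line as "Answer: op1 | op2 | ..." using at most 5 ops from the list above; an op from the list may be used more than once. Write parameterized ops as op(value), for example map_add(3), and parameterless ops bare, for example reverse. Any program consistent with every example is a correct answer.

map_neg | map_add(-1) | map_add(-9) | sum

Check, running the answer program on each example:
  [42, -45, 6, -47, -47, 17, 7, 26] -> [-42, 45, -6, 47, 47, -17, -7, -26] -> [-43, 44, -7, 46, 46, -18, -8, -27] -> [-52, 35, -16, 37, 37, -27, -17, -36] -> -39
  [25, -7, -39, -38, 29, -1, -42, -11, -38] -> [-25, 7, 39, 38, -29, 1, 42, 11, 38] -> [-26, 6, 38, 37, -30, 0, 41, 10, 37] -> [-35, -3, 29, 28, -39, -9, 32, 1, 28] -> 32
  [28, -1, -33, 43, -2, -27, -19] -> [-28, 1, 33, -43, 2, 27, 19] -> [-29, 0, 32, -44, 1, 26, 18] -> [-38, -9, 23, -53, -8, 17, 9] -> -59
  [34, 6, 5, -30, 43, -11, 38, 33, 36] -> [-34, -6, -5, 30, -43, 11, -38, -33, -36] -> [-35, -7, -6, 29, -44, 10, -39, -34, -37] -> [-44, -16, -15, 20, -53, 1, -48, -43, -46] -> -244
  [-33, 45, 29] -> [33, -45, -29] -> [32, -46, -30] -> [23, -55, -39] -> -71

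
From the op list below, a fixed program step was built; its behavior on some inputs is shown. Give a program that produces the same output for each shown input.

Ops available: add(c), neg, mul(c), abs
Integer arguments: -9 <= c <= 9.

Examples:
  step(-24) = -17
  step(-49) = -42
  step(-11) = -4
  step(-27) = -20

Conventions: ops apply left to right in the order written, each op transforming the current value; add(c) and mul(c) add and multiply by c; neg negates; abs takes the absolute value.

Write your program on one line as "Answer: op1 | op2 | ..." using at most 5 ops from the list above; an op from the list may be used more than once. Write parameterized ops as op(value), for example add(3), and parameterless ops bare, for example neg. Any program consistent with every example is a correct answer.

add(-8) | neg | add(-9) | add(-6) | neg

Check, running the answer program on each example:
  -24 -> -32 -> 32 -> 23 -> 17 -> -17
  -49 -> -57 -> 57 -> 48 -> 42 -> -42
  -11 -> -19 -> 19 -> 10 -> 4 -> -4
  -27 -> -35 -> 35 -> 26 -> 20 -> -20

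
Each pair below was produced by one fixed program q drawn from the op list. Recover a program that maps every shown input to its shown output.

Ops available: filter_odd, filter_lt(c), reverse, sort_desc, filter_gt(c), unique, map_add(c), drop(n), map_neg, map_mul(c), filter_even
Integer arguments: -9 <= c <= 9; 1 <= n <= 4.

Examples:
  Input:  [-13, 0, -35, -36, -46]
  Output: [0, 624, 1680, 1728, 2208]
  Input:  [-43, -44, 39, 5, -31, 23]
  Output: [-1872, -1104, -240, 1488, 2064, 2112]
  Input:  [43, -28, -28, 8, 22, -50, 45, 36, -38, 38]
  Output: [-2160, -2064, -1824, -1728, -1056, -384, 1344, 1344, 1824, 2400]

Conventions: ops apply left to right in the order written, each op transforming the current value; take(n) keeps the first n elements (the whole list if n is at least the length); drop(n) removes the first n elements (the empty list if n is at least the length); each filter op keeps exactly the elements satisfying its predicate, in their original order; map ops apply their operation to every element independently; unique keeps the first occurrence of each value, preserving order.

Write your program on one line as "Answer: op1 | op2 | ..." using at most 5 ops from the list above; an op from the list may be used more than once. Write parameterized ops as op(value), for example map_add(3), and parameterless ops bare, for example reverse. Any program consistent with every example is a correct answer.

map_neg | map_mul(8) | map_mul(-6) | sort_desc | map_neg

Check, running the answer program on each example:
  [-13, 0, -35, -36, -46] -> [13, 0, 35, 36, 46] -> [104, 0, 280, 288, 368] -> [-624, 0, -1680, -1728, -2208] -> [0, -624, -1680, -1728, -2208] -> [0, 624, 1680, 1728, 2208]
  [-43, -44, 39, 5, -31, 23] -> [43, 44, -39, -5, 31, -23] -> [344, 352, -312, -40, 248, -184] -> [-2064, -2112, 1872, 240, -1488, 1104] -> [1872, 1104, 240, -1488, -2064, -2112] -> [-1872, -1104, -240, 1488, 2064, 2112]
  [43, -28, -28, 8, 22, -50, 45, 36, -38, 38] -> [-43, 28, 28, -8, -22, 50, -45, -36, 38, -38] -> [-344, 224, 224, -64, -176, 400, -360, -288, 304, -304] -> [2064, -1344, -1344, 384, 1056, -2400, 2160, 1728, -1824, 1824] -> [2160, 2064, 1824, 1728, 1056, 384, -1344, -1344, -1824, -2400] -> [-2160, -2064, -1824, -1728, -1056, -384, 1344, 1344, 1824, 2400]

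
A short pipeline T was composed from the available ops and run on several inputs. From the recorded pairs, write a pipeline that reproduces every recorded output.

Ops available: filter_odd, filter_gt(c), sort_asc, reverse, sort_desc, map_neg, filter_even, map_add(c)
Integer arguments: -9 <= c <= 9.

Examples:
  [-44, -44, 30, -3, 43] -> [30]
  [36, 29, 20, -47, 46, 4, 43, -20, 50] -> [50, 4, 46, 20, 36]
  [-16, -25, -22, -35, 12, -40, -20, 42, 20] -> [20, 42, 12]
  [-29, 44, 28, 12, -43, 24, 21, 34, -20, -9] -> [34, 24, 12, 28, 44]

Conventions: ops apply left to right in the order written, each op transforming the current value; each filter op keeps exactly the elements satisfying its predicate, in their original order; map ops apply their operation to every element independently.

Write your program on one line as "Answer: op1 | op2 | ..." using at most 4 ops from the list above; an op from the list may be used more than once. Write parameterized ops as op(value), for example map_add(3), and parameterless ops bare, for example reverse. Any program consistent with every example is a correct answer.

filter_gt(-9) | filter_even | reverse

Check, running the answer program on each example:
  [-44, -44, 30, -3, 43] -> [30, -3, 43] -> [30] -> [30]
  [36, 29, 20, -47, 46, 4, 43, -20, 50] -> [36, 29, 20, 46, 4, 43, 50] -> [36, 20, 46, 4, 50] -> [50, 4, 46, 20, 36]
  [-16, -25, -22, -35, 12, -40, -20, 42, 20] -> [12, 42, 20] -> [12, 42, 20] -> [20, 42, 12]
  [-29, 44, 28, 12, -43, 24, 21, 34, -20, -9] -> [44, 28, 12, 24, 21, 34] -> [44, 28, 12, 24, 34] -> [34, 24, 12, 28, 44]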